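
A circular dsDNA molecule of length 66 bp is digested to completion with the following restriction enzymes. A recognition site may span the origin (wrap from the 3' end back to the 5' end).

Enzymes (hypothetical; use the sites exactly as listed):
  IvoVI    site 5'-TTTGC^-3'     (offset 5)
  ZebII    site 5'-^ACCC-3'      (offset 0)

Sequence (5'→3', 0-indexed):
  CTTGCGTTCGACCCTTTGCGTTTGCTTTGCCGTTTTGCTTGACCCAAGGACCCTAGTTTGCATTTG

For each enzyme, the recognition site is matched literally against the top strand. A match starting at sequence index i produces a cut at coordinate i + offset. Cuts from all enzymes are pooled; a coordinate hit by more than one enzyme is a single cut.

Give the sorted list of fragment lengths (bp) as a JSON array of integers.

[3,5,6,6,8,8,9,9,12]

Scan for sites:
  IvoVI TTTGC/5: at [14, 20, 25, 33, 56, 62] ⇒ [1, 19, 25, 30, 38, 61]
  ZebII ACCC/0: at [10, 41, 49] ⇒ [10, 41, 49]

All cut coordinates (distinct, sorted): [1, 10, 19, 25, 30, 38, 41, 49, 61]

Fragments:
  1→10: 9 bp
  10→19: 9 bp
  19→25: 6 bp
  25→30: 5 bp
  30→38: 8 bp
  38→41: 3 bp
  41→49: 8 bp
  49→61: 12 bp
  61→1 (wrap): 66-61+1 = 6 bp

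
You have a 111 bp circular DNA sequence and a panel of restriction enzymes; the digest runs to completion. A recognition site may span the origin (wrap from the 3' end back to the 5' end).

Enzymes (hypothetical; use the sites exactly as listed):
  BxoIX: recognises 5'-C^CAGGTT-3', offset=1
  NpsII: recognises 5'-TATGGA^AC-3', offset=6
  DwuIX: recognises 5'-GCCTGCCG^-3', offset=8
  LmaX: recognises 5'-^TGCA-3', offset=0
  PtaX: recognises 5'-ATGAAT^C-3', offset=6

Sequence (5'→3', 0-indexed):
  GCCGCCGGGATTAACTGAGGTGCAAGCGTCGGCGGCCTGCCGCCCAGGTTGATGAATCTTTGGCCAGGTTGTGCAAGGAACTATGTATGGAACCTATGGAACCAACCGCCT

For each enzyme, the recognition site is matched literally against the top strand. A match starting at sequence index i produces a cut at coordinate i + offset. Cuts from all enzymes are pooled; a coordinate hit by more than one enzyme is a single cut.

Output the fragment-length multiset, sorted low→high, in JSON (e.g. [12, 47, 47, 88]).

Per-enzyme occurrences:
  BxoIX CCAGGTT/1: at [43, 63] ⇒ [44, 64]
  NpsII TATGGAAC/6: at [85, 94] ⇒ [91, 100]
  DwuIX GCCTGCCG/8: at [34, 107] ⇒ [4, 42]
  LmaX TGCA/0: at [20, 71] ⇒ [20, 71]
  PtaX ATGAATC/6: at [51] ⇒ [57]

All cut coordinates (distinct, sorted): [4, 20, 42, 44, 57, 64, 71, 91, 100]

Fragments:
  4→20: 16 bp
  20→42: 22 bp
  42→44: 2 bp
  44→57: 13 bp
  57→64: 7 bp
  64→71: 7 bp
  71→91: 20 bp
  91→100: 9 bp
  100→4 (wrap): 111-100+4 = 15 bp

[2,7,7,9,13,15,16,20,22]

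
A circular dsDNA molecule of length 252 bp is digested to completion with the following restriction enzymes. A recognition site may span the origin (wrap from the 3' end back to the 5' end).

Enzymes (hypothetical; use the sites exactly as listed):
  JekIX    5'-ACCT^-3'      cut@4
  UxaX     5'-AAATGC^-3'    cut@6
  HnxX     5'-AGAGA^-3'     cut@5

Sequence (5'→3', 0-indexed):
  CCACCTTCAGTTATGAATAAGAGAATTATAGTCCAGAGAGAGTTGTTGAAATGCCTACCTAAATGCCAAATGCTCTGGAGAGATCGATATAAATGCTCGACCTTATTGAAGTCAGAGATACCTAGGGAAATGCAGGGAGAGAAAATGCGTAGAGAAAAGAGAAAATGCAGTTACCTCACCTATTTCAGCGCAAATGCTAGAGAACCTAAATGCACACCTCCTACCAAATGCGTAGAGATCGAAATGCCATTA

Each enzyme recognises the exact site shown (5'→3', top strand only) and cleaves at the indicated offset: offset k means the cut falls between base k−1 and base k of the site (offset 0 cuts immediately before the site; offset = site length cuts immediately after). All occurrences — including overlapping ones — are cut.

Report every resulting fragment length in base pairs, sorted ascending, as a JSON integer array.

Site scan:
  JekIX (ACCT, off=4): starts [2, 56, 99, 119, 172, 177, 203, 215] → cuts [6, 60, 103, 123, 176, 181, 207, 219]
  UxaX (AAATGC, off=6): starts [48, 60, 67, 90, 127, 142, 162, 191, 207, 225, 241] → cuts [54, 66, 73, 96, 133, 148, 168, 197, 213, 231, 247]
  HnxX (AGAGA, off=5): starts [19, 34, 36, 78, 113, 137, 150, 157, 198, 233] → cuts [24, 39, 41, 83, 118, 142, 155, 162, 203, 238]

Pooled cuts: [6, 24, 39, 41, 54, 60, 66, 73, 83, 96, 103, 118, 123, 133, 142, 148, 155, 162, 168, 176, 181, 197, 203, 207, 213, 219, 231, 238, 247]

Fragments:
  6→24: 18 bp
  24→39: 15 bp
  39→41: 2 bp
  41→54: 13 bp
  54→60: 6 bp
  60→66: 6 bp
  66→73: 7 bp
  73→83: 10 bp
  83→96: 13 bp
  96→103: 7 bp
  103→118: 15 bp
  118→123: 5 bp
  123→133: 10 bp
  133→142: 9 bp
  142→148: 6 bp
  148→155: 7 bp
  155→162: 7 bp
  162→168: 6 bp
  168→176: 8 bp
  176→181: 5 bp
  181→197: 16 bp
  197→203: 6 bp
  203→207: 4 bp
  207→213: 6 bp
  213→219: 6 bp
  219→231: 12 bp
  231→238: 7 bp
  238→247: 9 bp
  247→6 (wrap): 252-247+6 = 11 bp

[2,4,5,5,6,6,6,6,6,6,6,7,7,7,7,7,8,9,9,10,10,11,12,13,13,15,15,16,18]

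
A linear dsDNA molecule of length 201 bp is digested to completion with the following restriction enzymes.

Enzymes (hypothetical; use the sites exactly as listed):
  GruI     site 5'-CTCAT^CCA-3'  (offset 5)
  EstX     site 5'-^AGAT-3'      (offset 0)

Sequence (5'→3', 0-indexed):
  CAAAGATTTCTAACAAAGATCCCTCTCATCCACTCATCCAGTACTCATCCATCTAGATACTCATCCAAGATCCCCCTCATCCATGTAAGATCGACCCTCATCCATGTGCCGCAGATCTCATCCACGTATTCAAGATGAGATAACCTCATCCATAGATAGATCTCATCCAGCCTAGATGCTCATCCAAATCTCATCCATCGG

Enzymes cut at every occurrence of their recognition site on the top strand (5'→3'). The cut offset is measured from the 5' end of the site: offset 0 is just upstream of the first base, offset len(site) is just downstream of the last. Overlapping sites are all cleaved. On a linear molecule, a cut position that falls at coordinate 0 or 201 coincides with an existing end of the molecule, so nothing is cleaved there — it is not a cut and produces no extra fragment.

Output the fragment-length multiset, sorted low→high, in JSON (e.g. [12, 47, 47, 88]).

[3,3,4,4,5,6,7,7,7,8,9,9,10,10,11,11,11,11,12,13,13,13,14]

Site scan:
  GruI CTCATCCA/5: at [24, 32, 43, 59, 75, 96, 116, 144, 161, 178, 189] ⇒ [29, 37, 48, 64, 80, 101, 121, 149, 166, 183, 194]
  EstX AGAT/0: at [3, 16, 54, 67, 87, 112, 132, 137, 153, 157, 173] ⇒ [3, 16, 54, 67, 87, 112, 132, 137, 153, 157, 173]

Pooled cuts: [3, 16, 29, 37, 48, 54, 64, 67, 80, 87, 101, 112, 121, 132, 137, 149, 153, 157, 166, 173, 183, 194]

Fragment lengths:
  [0,3): 3 bp
  [3,16): 13 bp
  [16,29): 13 bp
  [29,37): 8 bp
  [37,48): 11 bp
  [48,54): 6 bp
  [54,64): 10 bp
  [64,67): 3 bp
  [67,80): 13 bp
  [80,87): 7 bp
  [87,101): 14 bp
  [101,112): 11 bp
  [112,121): 9 bp
  [121,132): 11 bp
  [132,137): 5 bp
  [137,149): 12 bp
  [149,153): 4 bp
  [153,157): 4 bp
  [157,166): 9 bp
  [166,173): 7 bp
  [173,183): 10 bp
  [183,194): 11 bp
  [194,201): 7 bp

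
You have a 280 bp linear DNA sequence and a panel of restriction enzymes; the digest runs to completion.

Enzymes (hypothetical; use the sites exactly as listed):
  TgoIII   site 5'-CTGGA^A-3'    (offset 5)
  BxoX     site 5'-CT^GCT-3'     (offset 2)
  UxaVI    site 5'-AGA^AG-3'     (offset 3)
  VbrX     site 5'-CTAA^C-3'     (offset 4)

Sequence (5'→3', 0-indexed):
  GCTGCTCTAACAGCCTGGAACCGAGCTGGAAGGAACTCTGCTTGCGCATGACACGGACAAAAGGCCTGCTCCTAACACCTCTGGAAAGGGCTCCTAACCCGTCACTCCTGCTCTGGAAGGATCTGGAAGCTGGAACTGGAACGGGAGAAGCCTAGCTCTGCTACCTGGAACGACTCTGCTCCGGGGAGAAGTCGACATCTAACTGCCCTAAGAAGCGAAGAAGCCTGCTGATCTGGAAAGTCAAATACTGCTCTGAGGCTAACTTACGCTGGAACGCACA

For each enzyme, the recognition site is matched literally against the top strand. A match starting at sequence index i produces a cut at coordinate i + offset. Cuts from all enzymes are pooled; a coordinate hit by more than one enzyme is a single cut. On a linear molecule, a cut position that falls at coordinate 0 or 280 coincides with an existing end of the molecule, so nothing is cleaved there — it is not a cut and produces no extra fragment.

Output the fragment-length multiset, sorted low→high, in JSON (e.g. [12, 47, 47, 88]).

[3,5,6,7,7,7,8,8,8,8,8,9,9,10,10,10,11,11,11,11,11,12,12,12,12,13,13,28]

Site scan:
  TgoIII (CTGGAA, off=5): starts [14, 25, 80, 112, 122, 129, 135, 164, 232, 268] → cuts [19, 30, 85, 117, 127, 134, 140, 169, 237, 273]
  BxoX (CTGCT, off=2): starts [1, 37, 65, 107, 157, 175, 224, 247] → cuts [3, 39, 67, 109, 159, 177, 226, 249]
  UxaVI (AGAAG, off=3): starts [145, 186, 210, 218] → cuts [148, 189, 213, 221]
  VbrX (CTAAC, off=4): starts [6, 71, 93, 198, 258] → cuts [10, 75, 97, 202, 262]

Pooled cuts: [3, 10, 19, 30, 39, 67, 75, 85, 97, 109, 117, 127, 134, 140, 148, 159, 169, 177, 189, 202, 213, 221, 226, 237, 249, 262, 273]

Fragment lengths:
  [0,3): 3 bp
  [3,10): 7 bp
  [10,19): 9 bp
  [19,30): 11 bp
  [30,39): 9 bp
  [39,67): 28 bp
  [67,75): 8 bp
  [75,85): 10 bp
  [85,97): 12 bp
  [97,109): 12 bp
  [109,117): 8 bp
  [117,127): 10 bp
  [127,134): 7 bp
  [134,140): 6 bp
  [140,148): 8 bp
  [148,159): 11 bp
  [159,169): 10 bp
  [169,177): 8 bp
  [177,189): 12 bp
  [189,202): 13 bp
  [202,213): 11 bp
  [213,221): 8 bp
  [221,226): 5 bp
  [226,237): 11 bp
  [237,249): 12 bp
  [249,262): 13 bp
  [262,273): 11 bp
  [273,280): 7 bp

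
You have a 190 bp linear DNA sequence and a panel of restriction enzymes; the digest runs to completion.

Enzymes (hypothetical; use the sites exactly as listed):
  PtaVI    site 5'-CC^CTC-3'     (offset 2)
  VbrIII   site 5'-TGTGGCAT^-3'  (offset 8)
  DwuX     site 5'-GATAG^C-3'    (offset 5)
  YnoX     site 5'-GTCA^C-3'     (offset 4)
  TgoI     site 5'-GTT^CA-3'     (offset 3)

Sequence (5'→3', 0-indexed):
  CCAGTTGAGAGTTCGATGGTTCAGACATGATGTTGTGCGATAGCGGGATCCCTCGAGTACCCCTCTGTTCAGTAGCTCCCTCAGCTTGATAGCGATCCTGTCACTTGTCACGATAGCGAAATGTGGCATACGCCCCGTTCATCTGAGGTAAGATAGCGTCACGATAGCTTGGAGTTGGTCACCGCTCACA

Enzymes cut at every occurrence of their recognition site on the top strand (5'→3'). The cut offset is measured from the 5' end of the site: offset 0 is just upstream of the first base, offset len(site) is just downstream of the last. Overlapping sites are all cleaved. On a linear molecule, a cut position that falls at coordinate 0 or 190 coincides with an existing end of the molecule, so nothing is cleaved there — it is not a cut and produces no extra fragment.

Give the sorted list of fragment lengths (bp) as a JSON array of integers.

Scan for sites:
  PtaVI (CCCTC, off=2): starts [49, 60, 77] → cuts [51, 62, 79]
  VbrIII (TGTGGCAT, off=8): starts [121] → cuts [129]
  DwuX (GATAGC, off=5): starts [38, 87, 111, 151, 162] → cuts [43, 92, 116, 156, 167]
  YnoX (GTCAC, off=4): starts [99, 106, 157, 177] → cuts [103, 110, 161, 181]
  TgoI (GTTCA, off=3): starts [18, 66, 136] → cuts [21, 69, 139]

Pooled cuts: [21, 43, 51, 62, 69, 79, 92, 103, 110, 116, 129, 139, 156, 161, 167, 181]

Fragment lengths:
  [0,21): 21 bp
  [21,43): 22 bp
  [43,51): 8 bp
  [51,62): 11 bp
  [62,69): 7 bp
  [69,79): 10 bp
  [79,92): 13 bp
  [92,103): 11 bp
  [103,110): 7 bp
  [110,116): 6 bp
  [116,129): 13 bp
  [129,139): 10 bp
  [139,156): 17 bp
  [156,161): 5 bp
  [161,167): 6 bp
  [167,181): 14 bp
  [181,190): 9 bp

[5,6,6,7,7,8,9,10,10,11,11,13,13,14,17,21,22]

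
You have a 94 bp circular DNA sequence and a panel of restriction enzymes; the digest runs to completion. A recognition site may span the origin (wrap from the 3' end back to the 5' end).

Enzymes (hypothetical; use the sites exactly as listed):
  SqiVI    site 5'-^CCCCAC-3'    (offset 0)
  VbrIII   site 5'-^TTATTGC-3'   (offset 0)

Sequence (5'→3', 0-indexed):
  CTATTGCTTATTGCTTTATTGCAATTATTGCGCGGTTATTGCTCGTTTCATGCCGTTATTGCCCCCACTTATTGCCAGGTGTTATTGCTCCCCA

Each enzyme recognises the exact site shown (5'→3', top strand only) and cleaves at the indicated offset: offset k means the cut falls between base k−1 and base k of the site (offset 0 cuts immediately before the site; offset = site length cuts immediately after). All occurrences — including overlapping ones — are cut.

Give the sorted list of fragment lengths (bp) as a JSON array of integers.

[6,7,8,8,9,11,12,13,20]

Per-enzyme occurrences:
  SqiVI CCCCAC/0: at [62, 89] ⇒ [62, 89]
  VbrIII TTATTGC/0: at [7, 15, 24, 35, 55, 68, 81] ⇒ [7, 15, 24, 35, 55, 68, 81]

All cut coordinates (distinct, sorted): [7, 15, 24, 35, 55, 62, 68, 81, 89]

Fragment lengths:
  7→15: 8 bp
  15→24: 9 bp
  24→35: 11 bp
  35→55: 20 bp
  55→62: 7 bp
  62→68: 6 bp
  68→81: 13 bp
  81→89: 8 bp
  89→7 (wrap): 94-89+7 = 12 bp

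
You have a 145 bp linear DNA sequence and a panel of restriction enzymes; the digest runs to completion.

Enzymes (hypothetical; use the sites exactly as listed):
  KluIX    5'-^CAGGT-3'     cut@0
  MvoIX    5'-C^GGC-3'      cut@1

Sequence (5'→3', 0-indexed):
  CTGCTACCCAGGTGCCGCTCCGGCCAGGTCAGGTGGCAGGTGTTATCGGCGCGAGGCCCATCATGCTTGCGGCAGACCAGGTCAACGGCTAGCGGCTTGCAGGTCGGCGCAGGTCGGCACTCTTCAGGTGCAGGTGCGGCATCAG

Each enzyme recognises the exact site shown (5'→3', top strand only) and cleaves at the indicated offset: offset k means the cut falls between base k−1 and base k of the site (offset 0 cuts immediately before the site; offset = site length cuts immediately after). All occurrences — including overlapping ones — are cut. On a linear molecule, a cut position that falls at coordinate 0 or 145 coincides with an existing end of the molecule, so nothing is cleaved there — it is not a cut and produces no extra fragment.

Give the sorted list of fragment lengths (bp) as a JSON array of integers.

Scan for sites:
  KluIX CAGGT/0: at [8, 24, 29, 36, 77, 99, 109, 124, 130] ⇒ [8, 24, 29, 36, 77, 99, 109, 124, 130]
  MvoIX CGGC/1: at [20, 46, 69, 85, 92, 104, 114, 136] ⇒ [21, 47, 70, 86, 93, 105, 115, 137]

All cut coordinates (distinct, sorted): [8, 21, 24, 29, 36, 47, 70, 77, 86, 93, 99, 105, 109, 115, 124, 130, 137]

Fragments:
  [0,8): 8 bp
  [8,21): 13 bp
  [21,24): 3 bp
  [24,29): 5 bp
  [29,36): 7 bp
  [36,47): 11 bp
  [47,70): 23 bp
  [70,77): 7 bp
  [77,86): 9 bp
  [86,93): 7 bp
  [93,99): 6 bp
  [99,105): 6 bp
  [105,109): 4 bp
  [109,115): 6 bp
  [115,124): 9 bp
  [124,130): 6 bp
  [130,137): 7 bp
  [137,145): 8 bp

[3,4,5,6,6,6,6,7,7,7,7,8,8,9,9,11,13,23]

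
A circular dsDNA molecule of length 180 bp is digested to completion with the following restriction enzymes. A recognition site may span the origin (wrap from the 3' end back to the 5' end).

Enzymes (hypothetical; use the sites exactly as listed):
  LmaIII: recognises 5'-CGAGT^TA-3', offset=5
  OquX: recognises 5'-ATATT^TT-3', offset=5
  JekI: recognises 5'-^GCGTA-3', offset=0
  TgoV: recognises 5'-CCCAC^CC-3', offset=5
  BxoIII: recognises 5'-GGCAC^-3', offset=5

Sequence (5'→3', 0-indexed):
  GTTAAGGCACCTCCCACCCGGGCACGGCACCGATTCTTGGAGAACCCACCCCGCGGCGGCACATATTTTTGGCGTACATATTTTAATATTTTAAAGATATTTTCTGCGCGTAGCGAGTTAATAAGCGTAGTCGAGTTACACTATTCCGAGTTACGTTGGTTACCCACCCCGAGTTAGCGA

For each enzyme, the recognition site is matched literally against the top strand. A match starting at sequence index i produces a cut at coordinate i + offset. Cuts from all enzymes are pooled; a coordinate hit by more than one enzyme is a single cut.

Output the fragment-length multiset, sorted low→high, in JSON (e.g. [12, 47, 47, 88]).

Scan for sites:
  LmaIII CGAGTTA/5: at [113, 131, 146, 169, 177] ⇒ [2, 118, 136, 151, 174]
  OquX ATATTTT/5: at [62, 77, 85, 96] ⇒ [67, 82, 90, 101]
  JekI GCGTA/0: at [71, 107, 124] ⇒ [71, 107, 124]
  TgoV CCCACCC/5: at [12, 44, 162] ⇒ [17, 49, 167]
  BxoIII GGCAC/5: at [5, 20, 25, 57] ⇒ [10, 25, 30, 62]

Pooled cuts: [2, 10, 17, 25, 30, 49, 62, 67, 71, 82, 90, 101, 107, 118, 124, 136, 151, 167, 174]

Fragment lengths:
  2→10: 8 bp
  10→17: 7 bp
  17→25: 8 bp
  25→30: 5 bp
  30→49: 19 bp
  49→62: 13 bp
  62→67: 5 bp
  67→71: 4 bp
  71→82: 11 bp
  82→90: 8 bp
  90→101: 11 bp
  101→107: 6 bp
  107→118: 11 bp
  118→124: 6 bp
  124→136: 12 bp
  136→151: 15 bp
  151→167: 16 bp
  167→174: 7 bp
  174→2 (wrap): 180-174+2 = 8 bp

[4,5,5,6,6,7,7,8,8,8,8,11,11,11,12,13,15,16,19]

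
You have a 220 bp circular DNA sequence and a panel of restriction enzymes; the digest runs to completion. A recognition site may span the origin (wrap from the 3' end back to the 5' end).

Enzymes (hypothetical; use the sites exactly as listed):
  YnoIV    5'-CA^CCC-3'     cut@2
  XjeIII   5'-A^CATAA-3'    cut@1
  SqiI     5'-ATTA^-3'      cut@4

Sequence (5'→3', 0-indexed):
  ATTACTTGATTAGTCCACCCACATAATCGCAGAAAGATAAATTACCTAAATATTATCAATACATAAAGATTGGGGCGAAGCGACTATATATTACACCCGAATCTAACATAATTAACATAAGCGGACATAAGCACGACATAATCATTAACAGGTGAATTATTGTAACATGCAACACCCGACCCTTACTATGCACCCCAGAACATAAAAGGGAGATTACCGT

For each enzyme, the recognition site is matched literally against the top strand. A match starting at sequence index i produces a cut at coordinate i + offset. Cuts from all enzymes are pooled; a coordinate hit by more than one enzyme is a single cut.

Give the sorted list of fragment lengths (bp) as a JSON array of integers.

Scan for sites:
  YnoIV CACCC/2: at [15, 93, 172, 190] ⇒ [17, 95, 174, 192]
  XjeIII ACATAA/1: at [20, 60, 105, 114, 124, 135, 199] ⇒ [21, 61, 106, 115, 125, 136, 200]
  SqiI ATTA/4: at [0, 8, 40, 51, 89, 110, 143, 155, 212] ⇒ [4, 12, 44, 55, 93, 114, 147, 159, 216]

All cut coordinates (distinct, sorted): [4, 12, 17, 21, 44, 55, 61, 93, 95, 106, 114, 115, 125, 136, 147, 159, 174, 192, 200, 216]

Fragments:
  4→12: 8 bp
  12→17: 5 bp
  17→21: 4 bp
  21→44: 23 bp
  44→55: 11 bp
  55→61: 6 bp
  61→93: 32 bp
  93→95: 2 bp
  95→106: 11 bp
  106→114: 8 bp
  114→115: 1 bp
  115→125: 10 bp
  125→136: 11 bp
  136→147: 11 bp
  147→159: 12 bp
  159→174: 15 bp
  174→192: 18 bp
  192→200: 8 bp
  200→216: 16 bp
  216→4 (wrap): 220-216+4 = 8 bp

[1,2,4,5,6,8,8,8,8,10,11,11,11,11,12,15,16,18,23,32]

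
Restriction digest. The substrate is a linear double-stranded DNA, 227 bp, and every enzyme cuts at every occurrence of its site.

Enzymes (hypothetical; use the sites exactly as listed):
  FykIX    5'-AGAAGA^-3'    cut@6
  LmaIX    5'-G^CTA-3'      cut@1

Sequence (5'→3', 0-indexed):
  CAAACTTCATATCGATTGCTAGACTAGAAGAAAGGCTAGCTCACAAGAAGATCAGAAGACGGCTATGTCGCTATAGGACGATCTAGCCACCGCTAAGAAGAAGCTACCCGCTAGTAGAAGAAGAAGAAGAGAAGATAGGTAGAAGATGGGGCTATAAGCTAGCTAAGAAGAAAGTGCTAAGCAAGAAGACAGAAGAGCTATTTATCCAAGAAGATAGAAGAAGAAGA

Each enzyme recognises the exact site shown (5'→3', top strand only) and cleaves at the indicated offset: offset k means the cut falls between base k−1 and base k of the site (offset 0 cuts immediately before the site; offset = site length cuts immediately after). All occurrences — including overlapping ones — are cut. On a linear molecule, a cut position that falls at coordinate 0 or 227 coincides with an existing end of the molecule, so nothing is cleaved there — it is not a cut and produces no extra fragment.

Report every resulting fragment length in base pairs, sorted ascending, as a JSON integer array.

[1,2,3,3,3,3,3,3,4,4,5,5,5,7,7,7,7,8,8,9,9,11,11,13,13,16,17,18,22]

Site scan:
  FykIX (AGAAGA, off=6): starts [25, 45, 53, 95, 115, 118, 121, 124, 129, 140, 165, 183, 190, 208, 215, 218, 221] → cuts [31, 51, 59, 101, 121, 124, 127, 130, 135, 146, 171, 189, 196, 214, 221, 224] (position 227 is a terminus of the linear molecule — no cut)
  LmaIX (GCTA, off=1): starts [17, 34, 61, 69, 91, 102, 109, 150, 157, 161, 175, 196] → cuts [18, 35, 62, 70, 92, 103, 110, 151, 158, 162, 176, 197]

Pooled cuts: [18, 31, 35, 51, 59, 62, 70, 92, 101, 103, 110, 121, 124, 127, 130, 135, 146, 151, 158, 162, 171, 176, 189, 196, 197, 214, 221, 224]

Fragment lengths:
  [0,18): 18 bp
  [18,31): 13 bp
  [31,35): 4 bp
  [35,51): 16 bp
  [51,59): 8 bp
  [59,62): 3 bp
  [62,70): 8 bp
  [70,92): 22 bp
  [92,101): 9 bp
  [101,103): 2 bp
  [103,110): 7 bp
  [110,121): 11 bp
  [121,124): 3 bp
  [124,127): 3 bp
  [127,130): 3 bp
  [130,135): 5 bp
  [135,146): 11 bp
  [146,151): 5 bp
  [151,158): 7 bp
  [158,162): 4 bp
  [162,171): 9 bp
  [171,176): 5 bp
  [176,189): 13 bp
  [189,196): 7 bp
  [196,197): 1 bp
  [197,214): 17 bp
  [214,221): 7 bp
  [221,224): 3 bp
  [224,227): 3 bp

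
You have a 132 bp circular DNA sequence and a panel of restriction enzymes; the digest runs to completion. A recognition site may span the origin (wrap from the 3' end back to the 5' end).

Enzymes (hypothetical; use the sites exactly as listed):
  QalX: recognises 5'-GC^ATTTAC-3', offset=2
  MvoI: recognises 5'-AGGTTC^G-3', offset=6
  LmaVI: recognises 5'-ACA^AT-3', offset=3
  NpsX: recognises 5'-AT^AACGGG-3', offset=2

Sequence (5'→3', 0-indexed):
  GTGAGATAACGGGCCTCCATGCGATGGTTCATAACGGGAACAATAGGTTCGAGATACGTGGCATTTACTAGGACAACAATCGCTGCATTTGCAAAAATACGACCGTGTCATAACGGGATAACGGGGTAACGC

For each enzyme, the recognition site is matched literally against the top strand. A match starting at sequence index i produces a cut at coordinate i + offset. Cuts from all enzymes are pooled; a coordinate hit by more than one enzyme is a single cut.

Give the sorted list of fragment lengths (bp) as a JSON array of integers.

[8,8,10,12,16,20,25,33]

Scan for sites:
  QalX GCATTTAC/2: at [60] ⇒ [62]
  MvoI AGGTTCG/6: at [44] ⇒ [50]
  LmaVI ACAAT/3: at [39, 75] ⇒ [42, 78]
  NpsX ATAACGGG/2: at [5, 30, 109, 117] ⇒ [7, 32, 111, 119]

Pooled cuts: [7, 32, 42, 50, 62, 78, 111, 119]

Fragments:
  7→32: 25 bp
  32→42: 10 bp
  42→50: 8 bp
  50→62: 12 bp
  62→78: 16 bp
  78→111: 33 bp
  111→119: 8 bp
  119→7 (wrap): 132-119+7 = 20 bp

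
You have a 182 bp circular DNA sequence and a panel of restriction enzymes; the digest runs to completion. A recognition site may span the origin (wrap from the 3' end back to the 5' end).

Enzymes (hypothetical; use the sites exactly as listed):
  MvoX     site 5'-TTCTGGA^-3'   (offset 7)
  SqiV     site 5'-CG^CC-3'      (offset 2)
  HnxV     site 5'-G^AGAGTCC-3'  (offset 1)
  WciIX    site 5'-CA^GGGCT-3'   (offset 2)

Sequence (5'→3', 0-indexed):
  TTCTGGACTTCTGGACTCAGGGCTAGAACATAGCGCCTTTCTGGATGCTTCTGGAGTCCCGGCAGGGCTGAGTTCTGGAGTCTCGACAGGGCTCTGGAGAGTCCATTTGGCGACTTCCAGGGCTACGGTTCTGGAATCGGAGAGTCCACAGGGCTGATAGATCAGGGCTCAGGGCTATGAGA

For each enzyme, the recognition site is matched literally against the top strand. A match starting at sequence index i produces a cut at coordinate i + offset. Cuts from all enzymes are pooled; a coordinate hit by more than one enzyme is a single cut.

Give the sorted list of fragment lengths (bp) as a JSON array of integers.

[4,5,7,8,9,9,9,10,10,10,14,15,16,16,18,22]

Site scan:
  MvoX (TTCTGGA, off=7): starts [0, 8, 38, 48, 72, 128] → cuts [7, 15, 45, 55, 79, 135]
  SqiV (CGCC, off=2): starts [33] → cuts [35]
  HnxV (GAGAGTCC, off=1): starts [96, 139] → cuts [97, 140]
  WciIX (CAGGGCT, off=2): starts [17, 62, 86, 117, 148, 162, 169] → cuts [19, 64, 88, 119, 150, 164, 171]

All cut coordinates (distinct, sorted): [7, 15, 19, 35, 45, 55, 64, 79, 88, 97, 119, 135, 140, 150, 164, 171]

Fragments:
  7→15: 8 bp
  15→19: 4 bp
  19→35: 16 bp
  35→45: 10 bp
  45→55: 10 bp
  55→64: 9 bp
  64→79: 15 bp
  79→88: 9 bp
  88→97: 9 bp
  97→119: 22 bp
  119→135: 16 bp
  135→140: 5 bp
  140→150: 10 bp
  150→164: 14 bp
  164→171: 7 bp
  171→7 (wrap): 182-171+7 = 18 bp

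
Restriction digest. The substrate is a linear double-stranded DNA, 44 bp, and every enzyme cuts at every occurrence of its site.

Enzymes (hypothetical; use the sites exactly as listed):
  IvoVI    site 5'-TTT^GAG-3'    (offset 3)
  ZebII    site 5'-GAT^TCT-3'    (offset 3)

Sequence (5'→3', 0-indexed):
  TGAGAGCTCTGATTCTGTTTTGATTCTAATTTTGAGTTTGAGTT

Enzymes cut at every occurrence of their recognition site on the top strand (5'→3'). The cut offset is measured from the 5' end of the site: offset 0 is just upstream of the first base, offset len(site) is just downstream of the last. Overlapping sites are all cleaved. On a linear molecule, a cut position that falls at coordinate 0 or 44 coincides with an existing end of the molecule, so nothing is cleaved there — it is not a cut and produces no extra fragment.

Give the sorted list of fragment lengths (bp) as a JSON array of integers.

Site scan:
  IvoVI TTTGAG/3: at [30, 36] ⇒ [33, 39]
  ZebII GATTCT/3: at [10, 21] ⇒ [13, 24]

All cut coordinates (distinct, sorted): [13, 24, 33, 39]

Fragments:
  [0,13): 13 bp
  [13,24): 11 bp
  [24,33): 9 bp
  [33,39): 6 bp
  [39,44): 5 bp

[5,6,9,11,13]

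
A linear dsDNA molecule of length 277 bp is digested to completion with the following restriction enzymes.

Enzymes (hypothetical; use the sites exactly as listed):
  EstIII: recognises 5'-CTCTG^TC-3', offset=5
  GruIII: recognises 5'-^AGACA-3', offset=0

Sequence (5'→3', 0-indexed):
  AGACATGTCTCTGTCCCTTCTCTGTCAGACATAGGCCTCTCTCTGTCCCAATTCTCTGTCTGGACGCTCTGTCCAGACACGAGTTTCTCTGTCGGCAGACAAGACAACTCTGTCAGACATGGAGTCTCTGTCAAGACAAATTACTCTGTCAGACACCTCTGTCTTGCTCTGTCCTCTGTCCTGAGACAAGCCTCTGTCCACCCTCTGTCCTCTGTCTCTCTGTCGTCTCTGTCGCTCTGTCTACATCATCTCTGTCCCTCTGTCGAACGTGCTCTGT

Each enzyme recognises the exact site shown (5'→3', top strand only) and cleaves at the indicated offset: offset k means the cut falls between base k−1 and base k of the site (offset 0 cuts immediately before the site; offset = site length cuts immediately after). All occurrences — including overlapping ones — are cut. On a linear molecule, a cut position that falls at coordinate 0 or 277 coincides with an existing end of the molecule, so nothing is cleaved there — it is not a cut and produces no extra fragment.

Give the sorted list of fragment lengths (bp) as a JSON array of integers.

Scan for sites:
  EstIII CTCTGTC/5: at [8, 19, 40, 53, 66, 86, 107, 125, 143, 156, 166, 173, 191, 202, 209, 217, 226, 234, 249, 257] ⇒ [13, 24, 45, 58, 71, 91, 112, 130, 148, 161, 171, 178, 196, 207, 214, 222, 231, 239, 254, 262]
  GruIII AGACA/0: at [0, 26, 74, 96, 101, 114, 133, 150, 183] ⇒ [26, 74, 96, 101, 114, 133, 150, 183] (position 0 is a terminus of the linear molecule — no cut)

Pooled cuts: [13, 24, 26, 45, 58, 71, 74, 91, 96, 101, 112, 114, 130, 133, 148, 150, 161, 171, 178, 183, 196, 207, 214, 222, 231, 239, 254, 262]

Fragments:
  [0,13): 13 bp
  [13,24): 11 bp
  [24,26): 2 bp
  [26,45): 19 bp
  [45,58): 13 bp
  [58,71): 13 bp
  [71,74): 3 bp
  [74,91): 17 bp
  [91,96): 5 bp
  [96,101): 5 bp
  [101,112): 11 bp
  [112,114): 2 bp
  [114,130): 16 bp
  [130,133): 3 bp
  [133,148): 15 bp
  [148,150): 2 bp
  [150,161): 11 bp
  [161,171): 10 bp
  [171,178): 7 bp
  [178,183): 5 bp
  [183,196): 13 bp
  [196,207): 11 bp
  [207,214): 7 bp
  [214,222): 8 bp
  [222,231): 9 bp
  [231,239): 8 bp
  [239,254): 15 bp
  [254,262): 8 bp
  [262,277): 15 bp

[2,2,2,3,3,5,5,5,7,7,8,8,8,9,10,11,11,11,11,13,13,13,13,15,15,15,16,17,19]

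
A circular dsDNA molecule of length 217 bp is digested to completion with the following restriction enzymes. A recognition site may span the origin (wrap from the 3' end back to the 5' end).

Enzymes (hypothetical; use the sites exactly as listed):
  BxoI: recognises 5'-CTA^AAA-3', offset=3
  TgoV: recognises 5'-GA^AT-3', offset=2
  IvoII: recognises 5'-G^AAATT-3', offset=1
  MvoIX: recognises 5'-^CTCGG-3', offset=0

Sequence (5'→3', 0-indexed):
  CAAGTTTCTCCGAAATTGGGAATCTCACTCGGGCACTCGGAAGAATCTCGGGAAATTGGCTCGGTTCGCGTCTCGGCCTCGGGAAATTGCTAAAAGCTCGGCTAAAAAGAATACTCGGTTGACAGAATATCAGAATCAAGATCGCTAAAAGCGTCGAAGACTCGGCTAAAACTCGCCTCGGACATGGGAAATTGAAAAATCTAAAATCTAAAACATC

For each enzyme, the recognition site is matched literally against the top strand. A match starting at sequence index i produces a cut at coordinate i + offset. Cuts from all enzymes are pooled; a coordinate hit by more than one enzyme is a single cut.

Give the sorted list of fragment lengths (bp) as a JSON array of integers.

[2,3,4,6,6,6,6,6,7,7,8,8,8,8,8,9,9,9,12,12,13,13,13,15,19]

Site scan:
  BxoI CTAAAA/3: at [89, 101, 144, 165, 200, 207] ⇒ [92, 104, 147, 168, 203, 210]
  TgoV GAAT/2: at [19, 42, 108, 124, 132] ⇒ [21, 44, 110, 126, 134]
  IvoII GAAATT/1: at [11, 51, 82, 187] ⇒ [12, 52, 83, 188]
  MvoIX CTCGG/0: at [27, 35, 46, 59, 71, 77, 96, 113, 160, 176] ⇒ [27, 35, 46, 59, 71, 77, 96, 113, 160, 176]

All cut coordinates (distinct, sorted): [12, 21, 27, 35, 44, 46, 52, 59, 71, 77, 83, 92, 96, 104, 110, 113, 126, 134, 147, 160, 168, 176, 188, 203, 210]

Fragments:
  12→21: 9 bp
  21→27: 6 bp
  27→35: 8 bp
  35→44: 9 bp
  44→46: 2 bp
  46→52: 6 bp
  52→59: 7 bp
  59→71: 12 bp
  71→77: 6 bp
  77→83: 6 bp
  83→92: 9 bp
  92→96: 4 bp
  96→104: 8 bp
  104→110: 6 bp
  110→113: 3 bp
  113→126: 13 bp
  126→134: 8 bp
  134→147: 13 bp
  147→160: 13 bp
  160→168: 8 bp
  168→176: 8 bp
  176→188: 12 bp
  188→203: 15 bp
  203→210: 7 bp
  210→12 (wrap): 217-210+12 = 19 bp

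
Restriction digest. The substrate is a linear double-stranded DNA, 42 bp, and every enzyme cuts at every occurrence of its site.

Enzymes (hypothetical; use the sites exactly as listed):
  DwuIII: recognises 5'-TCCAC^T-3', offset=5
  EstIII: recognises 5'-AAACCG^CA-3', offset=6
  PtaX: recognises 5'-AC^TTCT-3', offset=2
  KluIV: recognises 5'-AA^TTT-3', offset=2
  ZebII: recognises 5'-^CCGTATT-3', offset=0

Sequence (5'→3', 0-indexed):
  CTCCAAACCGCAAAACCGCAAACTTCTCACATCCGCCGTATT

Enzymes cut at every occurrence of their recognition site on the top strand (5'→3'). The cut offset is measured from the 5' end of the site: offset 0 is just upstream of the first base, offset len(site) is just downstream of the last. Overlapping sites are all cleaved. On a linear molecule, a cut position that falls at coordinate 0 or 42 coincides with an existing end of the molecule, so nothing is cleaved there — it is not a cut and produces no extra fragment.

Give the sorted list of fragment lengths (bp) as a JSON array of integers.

Site scan:
  DwuIII (TCCACT, off=5): no sites
  EstIII (AAACCGCA, off=6): starts [4, 12] → cuts [10, 18]
  PtaX (ACTTCT, off=2): starts [21] → cuts [23]
  KluIV (AATTT, off=2): no sites
  ZebII (CCGTATT, off=0): starts [35] → cuts [35]

Pooled cuts: [10, 18, 23, 35]

Fragment lengths:
  [0,10): 10 bp
  [10,18): 8 bp
  [18,23): 5 bp
  [23,35): 12 bp
  [35,42): 7 bp

[5,7,8,10,12]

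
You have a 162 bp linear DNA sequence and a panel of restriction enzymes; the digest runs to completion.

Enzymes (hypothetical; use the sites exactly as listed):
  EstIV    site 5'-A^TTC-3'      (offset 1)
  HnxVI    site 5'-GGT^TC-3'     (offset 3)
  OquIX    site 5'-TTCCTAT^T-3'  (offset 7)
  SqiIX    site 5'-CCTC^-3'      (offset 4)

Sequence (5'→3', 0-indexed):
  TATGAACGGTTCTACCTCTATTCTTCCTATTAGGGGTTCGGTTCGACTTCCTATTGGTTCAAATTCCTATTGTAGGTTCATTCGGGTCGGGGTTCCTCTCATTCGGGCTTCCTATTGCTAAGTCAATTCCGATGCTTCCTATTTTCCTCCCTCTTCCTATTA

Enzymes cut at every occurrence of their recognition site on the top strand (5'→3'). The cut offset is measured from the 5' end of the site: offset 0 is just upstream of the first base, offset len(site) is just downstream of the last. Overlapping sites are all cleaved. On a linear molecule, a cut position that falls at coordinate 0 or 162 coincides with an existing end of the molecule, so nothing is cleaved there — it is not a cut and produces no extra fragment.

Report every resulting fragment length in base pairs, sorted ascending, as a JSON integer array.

Per-enzyme occurrences:
  EstIV (ATTC, off=1): starts [19, 62, 79, 100, 125] → cuts [20, 63, 80, 101, 126]
  HnxVI (GGTTC, off=3): starts [7, 34, 39, 55, 74, 90] → cuts [10, 37, 42, 58, 77, 93]
  OquIX (TTCCTATT, off=7): starts [23, 47, 63, 108, 135, 153] → cuts [30, 54, 70, 115, 142, 160]
  SqiIX (CCTC, off=4): starts [14, 94, 145, 149] → cuts [18, 98, 149, 153]

All cut coordinates (distinct, sorted): [10, 18, 20, 30, 37, 42, 54, 58, 63, 70, 77, 80, 93, 98, 101, 115, 126, 142, 149, 153, 160]

Fragment lengths:
  [0,10): 10 bp
  [10,18): 8 bp
  [18,20): 2 bp
  [20,30): 10 bp
  [30,37): 7 bp
  [37,42): 5 bp
  [42,54): 12 bp
  [54,58): 4 bp
  [58,63): 5 bp
  [63,70): 7 bp
  [70,77): 7 bp
  [77,80): 3 bp
  [80,93): 13 bp
  [93,98): 5 bp
  [98,101): 3 bp
  [101,115): 14 bp
  [115,126): 11 bp
  [126,142): 16 bp
  [142,149): 7 bp
  [149,153): 4 bp
  [153,160): 7 bp
  [160,162): 2 bp

[2,2,3,3,4,4,5,5,5,7,7,7,7,7,8,10,10,11,12,13,14,16]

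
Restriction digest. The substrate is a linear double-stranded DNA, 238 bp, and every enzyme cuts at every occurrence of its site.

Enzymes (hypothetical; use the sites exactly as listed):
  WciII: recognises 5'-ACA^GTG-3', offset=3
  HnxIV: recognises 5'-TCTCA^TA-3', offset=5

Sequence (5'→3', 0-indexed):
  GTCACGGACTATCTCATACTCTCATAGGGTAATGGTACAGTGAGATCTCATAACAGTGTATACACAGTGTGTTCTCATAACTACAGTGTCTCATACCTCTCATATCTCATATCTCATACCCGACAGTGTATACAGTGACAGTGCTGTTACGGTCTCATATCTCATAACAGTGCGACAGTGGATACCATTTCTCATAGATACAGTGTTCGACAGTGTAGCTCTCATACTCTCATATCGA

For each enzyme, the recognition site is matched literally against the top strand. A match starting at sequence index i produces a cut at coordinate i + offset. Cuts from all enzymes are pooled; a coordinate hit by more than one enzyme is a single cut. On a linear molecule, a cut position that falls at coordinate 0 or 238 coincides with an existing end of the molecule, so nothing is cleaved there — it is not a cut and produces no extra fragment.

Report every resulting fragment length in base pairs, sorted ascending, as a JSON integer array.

[5,5,6,6,7,7,7,8,8,8,8,8,8,9,9,9,10,11,11,11,12,15,16,17,17]

Scan for sites:
  WciII ACAGTG/3: at [36, 52, 63, 82, 122, 131, 137, 166, 174, 199, 209] ⇒ [39, 55, 66, 85, 125, 134, 140, 169, 177, 202, 212]
  HnxIV TCTCATA/5: at [11, 19, 45, 72, 88, 97, 104, 111, 152, 159, 189, 219, 227] ⇒ [16, 24, 50, 77, 93, 102, 109, 116, 157, 164, 194, 224, 232]

All cut coordinates (distinct, sorted): [16, 24, 39, 50, 55, 66, 77, 85, 93, 102, 109, 116, 125, 134, 140, 157, 164, 169, 177, 194, 202, 212, 224, 232]

Fragments:
  [0,16): 16 bp
  [16,24): 8 bp
  [24,39): 15 bp
  [39,50): 11 bp
  [50,55): 5 bp
  [55,66): 11 bp
  [66,77): 11 bp
  [77,85): 8 bp
  [85,93): 8 bp
  [93,102): 9 bp
  [102,109): 7 bp
  [109,116): 7 bp
  [116,125): 9 bp
  [125,134): 9 bp
  [134,140): 6 bp
  [140,157): 17 bp
  [157,164): 7 bp
  [164,169): 5 bp
  [169,177): 8 bp
  [177,194): 17 bp
  [194,202): 8 bp
  [202,212): 10 bp
  [212,224): 12 bp
  [224,232): 8 bp
  [232,238): 6 bp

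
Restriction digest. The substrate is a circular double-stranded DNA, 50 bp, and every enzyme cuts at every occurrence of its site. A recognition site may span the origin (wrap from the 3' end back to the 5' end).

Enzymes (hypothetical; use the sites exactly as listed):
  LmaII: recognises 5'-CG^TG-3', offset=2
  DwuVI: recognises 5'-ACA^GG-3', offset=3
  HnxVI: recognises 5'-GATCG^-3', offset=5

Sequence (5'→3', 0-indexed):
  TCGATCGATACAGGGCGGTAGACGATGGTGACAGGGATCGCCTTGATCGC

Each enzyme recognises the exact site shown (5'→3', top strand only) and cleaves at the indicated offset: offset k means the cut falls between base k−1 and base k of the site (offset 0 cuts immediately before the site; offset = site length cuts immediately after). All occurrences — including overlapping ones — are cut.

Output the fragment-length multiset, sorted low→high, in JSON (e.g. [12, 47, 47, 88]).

[5,7,8,9,21]

Site scan:
  LmaII (CGTG, off=2): no sites
  DwuVI (ACAGG, off=3): starts [9, 30] → cuts [12, 33]
  HnxVI (GATCG, off=5): starts [2, 35, 44] → cuts [7, 40, 49]

Pooled cuts: [7, 12, 33, 40, 49]

Fragments:
  7→12: 5 bp
  12→33: 21 bp
  33→40: 7 bp
  40→49: 9 bp
  49→7 (wrap): 50-49+7 = 8 bp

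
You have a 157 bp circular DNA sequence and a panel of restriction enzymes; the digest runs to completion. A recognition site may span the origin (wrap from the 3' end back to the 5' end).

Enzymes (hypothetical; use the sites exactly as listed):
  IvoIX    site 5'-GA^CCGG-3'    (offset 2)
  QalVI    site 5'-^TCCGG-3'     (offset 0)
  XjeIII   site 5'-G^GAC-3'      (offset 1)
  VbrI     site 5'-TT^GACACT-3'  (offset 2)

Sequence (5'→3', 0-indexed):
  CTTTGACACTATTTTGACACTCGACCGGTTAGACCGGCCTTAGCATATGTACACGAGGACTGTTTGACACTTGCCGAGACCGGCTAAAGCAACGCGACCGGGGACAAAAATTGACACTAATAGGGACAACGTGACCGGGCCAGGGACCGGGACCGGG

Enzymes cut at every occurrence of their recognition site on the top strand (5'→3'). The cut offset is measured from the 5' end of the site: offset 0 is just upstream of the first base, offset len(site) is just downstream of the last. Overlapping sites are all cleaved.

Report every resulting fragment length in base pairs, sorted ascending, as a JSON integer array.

Site scan:
  IvoIX GACCGG/2: at [22, 31, 77, 95, 132, 144, 150] ⇒ [24, 33, 79, 97, 134, 146, 152]
  QalVI (TCCGG, off=0): no sites
  XjeIII GGAC/1: at [56, 101, 123, 143, 149] ⇒ [57, 102, 124, 144, 150]
  VbrI TTGACACT/2: at [2, 13, 63, 110] ⇒ [4, 15, 65, 112]

Pooled cuts: [4, 15, 24, 33, 57, 65, 79, 97, 102, 112, 124, 134, 144, 146, 150, 152]

Fragments:
  4→15: 11 bp
  15→24: 9 bp
  24→33: 9 bp
  33→57: 24 bp
  57→65: 8 bp
  65→79: 14 bp
  79→97: 18 bp
  97→102: 5 bp
  102→112: 10 bp
  112→124: 12 bp
  124→134: 10 bp
  134→144: 10 bp
  144→146: 2 bp
  146→150: 4 bp
  150→152: 2 bp
  152→4 (wrap): 157-152+4 = 9 bp

[2,2,4,5,8,9,9,9,10,10,10,11,12,14,18,24]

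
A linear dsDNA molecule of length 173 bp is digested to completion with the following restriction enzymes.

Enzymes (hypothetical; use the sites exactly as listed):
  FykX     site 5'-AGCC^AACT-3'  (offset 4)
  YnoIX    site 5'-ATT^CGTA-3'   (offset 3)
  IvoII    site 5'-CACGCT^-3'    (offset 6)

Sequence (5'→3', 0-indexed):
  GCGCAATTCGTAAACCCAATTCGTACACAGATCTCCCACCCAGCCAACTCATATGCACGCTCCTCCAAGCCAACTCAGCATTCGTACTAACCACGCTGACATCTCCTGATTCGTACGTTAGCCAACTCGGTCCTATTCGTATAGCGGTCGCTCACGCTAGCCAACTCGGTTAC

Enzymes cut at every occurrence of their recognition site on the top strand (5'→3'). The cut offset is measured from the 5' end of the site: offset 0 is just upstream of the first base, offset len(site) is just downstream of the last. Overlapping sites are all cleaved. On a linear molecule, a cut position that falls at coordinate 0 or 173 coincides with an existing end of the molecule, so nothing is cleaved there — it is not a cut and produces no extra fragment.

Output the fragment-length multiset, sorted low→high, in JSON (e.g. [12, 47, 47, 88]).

[4,8,10,11,11,12,13,14,14,15,16,21,24]

Per-enzyme occurrences:
  FykX (AGCCAACT, off=4): starts [41, 67, 119, 158] → cuts [45, 71, 123, 162]
  YnoIX (ATTCGTA, off=3): starts [5, 18, 79, 108, 134] → cuts [8, 21, 82, 111, 137]
  IvoII (CACGCT, off=6): starts [55, 91, 152] → cuts [61, 97, 158]

Pooled cuts: [8, 21, 45, 61, 71, 82, 97, 111, 123, 137, 158, 162]

Fragment lengths:
  [0,8): 8 bp
  [8,21): 13 bp
  [21,45): 24 bp
  [45,61): 16 bp
  [61,71): 10 bp
  [71,82): 11 bp
  [82,97): 15 bp
  [97,111): 14 bp
  [111,123): 12 bp
  [123,137): 14 bp
  [137,158): 21 bp
  [158,162): 4 bp
  [162,173): 11 bp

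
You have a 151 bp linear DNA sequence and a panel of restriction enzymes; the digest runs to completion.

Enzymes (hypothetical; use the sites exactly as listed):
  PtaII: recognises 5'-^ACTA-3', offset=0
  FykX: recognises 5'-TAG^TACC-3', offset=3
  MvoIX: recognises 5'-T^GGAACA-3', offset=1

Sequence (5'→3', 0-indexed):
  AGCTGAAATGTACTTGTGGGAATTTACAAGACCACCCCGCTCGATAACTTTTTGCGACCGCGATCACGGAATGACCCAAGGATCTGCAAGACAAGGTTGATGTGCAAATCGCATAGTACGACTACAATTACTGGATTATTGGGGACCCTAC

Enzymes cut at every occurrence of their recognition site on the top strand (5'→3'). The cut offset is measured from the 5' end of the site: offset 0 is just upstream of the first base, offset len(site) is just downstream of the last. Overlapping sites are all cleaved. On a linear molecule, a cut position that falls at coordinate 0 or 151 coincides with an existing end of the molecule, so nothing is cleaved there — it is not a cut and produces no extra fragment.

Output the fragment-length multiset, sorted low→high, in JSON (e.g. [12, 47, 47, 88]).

Site scan:
  PtaII ACTA/0: at [120] ⇒ [120]
  FykX (TAGTACC, off=3): no sites
  MvoIX (TGGAACA, off=1): no sites

All cut coordinates (distinct, sorted): [120]

Fragments:
  [0,120): 120 bp
  [120,151): 31 bp

[31,120]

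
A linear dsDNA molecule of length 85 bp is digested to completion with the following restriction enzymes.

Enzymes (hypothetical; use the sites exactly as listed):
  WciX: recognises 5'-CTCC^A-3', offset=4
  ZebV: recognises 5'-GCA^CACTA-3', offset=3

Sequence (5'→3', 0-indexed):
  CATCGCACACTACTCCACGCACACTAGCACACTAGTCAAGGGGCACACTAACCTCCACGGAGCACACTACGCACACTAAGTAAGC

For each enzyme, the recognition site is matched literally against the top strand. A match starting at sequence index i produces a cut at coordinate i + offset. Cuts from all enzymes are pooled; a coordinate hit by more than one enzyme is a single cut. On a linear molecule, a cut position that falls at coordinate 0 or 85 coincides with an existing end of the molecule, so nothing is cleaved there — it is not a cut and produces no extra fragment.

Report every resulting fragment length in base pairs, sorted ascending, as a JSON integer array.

[5,7,8,8,9,9,11,12,16]

Per-enzyme occurrences:
  WciX (CTCCA, off=4): starts [12, 52] → cuts [16, 56]
  ZebV (GCACACTA, off=3): starts [4, 18, 26, 42, 61, 70] → cuts [7, 21, 29, 45, 64, 73]

Pooled cuts: [7, 16, 21, 29, 45, 56, 64, 73]

Fragment lengths:
  [0,7): 7 bp
  [7,16): 9 bp
  [16,21): 5 bp
  [21,29): 8 bp
  [29,45): 16 bp
  [45,56): 11 bp
  [56,64): 8 bp
  [64,73): 9 bp
  [73,85): 12 bp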